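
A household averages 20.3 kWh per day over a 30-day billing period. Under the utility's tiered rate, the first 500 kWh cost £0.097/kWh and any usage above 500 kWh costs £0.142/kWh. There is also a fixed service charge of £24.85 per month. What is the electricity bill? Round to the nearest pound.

Usage = 20.3 kWh/day × 30 days = 609 kWh
First 500 kWh × £0.097 = £48.50
Remaining 109 kWh × £0.142 = £15.48
Energy charge = £63.98; + service £24.85 = £88.83 ≈ £89

£89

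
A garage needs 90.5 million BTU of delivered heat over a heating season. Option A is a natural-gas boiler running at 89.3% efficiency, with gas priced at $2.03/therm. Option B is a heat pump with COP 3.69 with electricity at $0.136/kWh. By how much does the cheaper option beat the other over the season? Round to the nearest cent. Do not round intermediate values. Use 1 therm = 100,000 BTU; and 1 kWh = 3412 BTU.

$1079.70

Heat load = 90.5 × 10⁶ BTU = 90,500,000 BTU
Gas: input = 90,500,000 / 0.893 = 101,343,785 BTU = 1,013 therm → 1,013 × $2.03 = $2,057.28
Heat pump: 90,500,000 BTU / 3412 = 26,520 kWh heat; / 3.69 = 7,188 kWh in → × $0.136 = $977.58
Difference = |$2,057.28 − $977.58| = $1,079.70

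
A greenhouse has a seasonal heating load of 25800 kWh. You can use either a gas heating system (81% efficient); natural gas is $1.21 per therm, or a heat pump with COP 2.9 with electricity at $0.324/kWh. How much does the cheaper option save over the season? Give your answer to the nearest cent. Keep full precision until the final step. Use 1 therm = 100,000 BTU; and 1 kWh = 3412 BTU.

$1567.47

Heat load = 25800 kWh × 3412 = 88,029,600 BTU
Gas: input = 88,029,600 / 0.810 = 108,678,519 BTU = 1,087 therm → 1,087 × $1.21 = $1,315.01
Heat pump: 88,029,600 BTU / 3412 = 25,800 kWh heat; / 2.9 = 8,897 kWh in → × $0.324 = $2,882.48
Difference = |$1,315.01 − $2,882.48| = $1,567.47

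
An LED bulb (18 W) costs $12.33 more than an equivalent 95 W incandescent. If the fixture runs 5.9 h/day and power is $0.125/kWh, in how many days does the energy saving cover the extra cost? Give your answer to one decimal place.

Power saved = 95 − 18 = 77 W
Daily energy saved = 77 W × 5.9 h = 454.3 Wh = 0.4543 kWh
Daily savings = 0.4543 × $0.125 = $0.0568
Payback = $12.33 / $0.0568 per day = 217.1 days

217.1 days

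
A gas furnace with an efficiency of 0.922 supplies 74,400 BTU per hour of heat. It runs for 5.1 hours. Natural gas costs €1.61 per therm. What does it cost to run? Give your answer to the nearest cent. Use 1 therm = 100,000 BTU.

Heat delivered = 74,400 BTU/h × 5.1 h = 379,440 BTU
Gas input = 379,440 / 0.922 = 411,540 BTU
= 411,540 / 100,000 = 4.115 therm
Cost = 4.115 × €1.61/therm = €6.63

€6.63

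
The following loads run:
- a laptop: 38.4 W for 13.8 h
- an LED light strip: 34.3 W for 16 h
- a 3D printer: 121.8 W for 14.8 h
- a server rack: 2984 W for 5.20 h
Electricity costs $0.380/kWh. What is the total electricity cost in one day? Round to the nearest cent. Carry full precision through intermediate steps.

$6.99

laptop: 38.4 W × 13.8 h = 530 Wh = 0.5299 kWh
LED light strip: 34.3 W × 16 h = 549 Wh = 0.5488 kWh
3D printer: 121.8 W × 14.8 h = 1,803 Wh = 1.803 kWh
server rack: 2984 W × 5.20 h = 15,517 Wh = 15.52 kWh
Total energy = 0.5299 + 0.5488 + 1.803 + 15.52 = 18.4 kWh
Cost = 18.4 kWh × $0.380 = $6.99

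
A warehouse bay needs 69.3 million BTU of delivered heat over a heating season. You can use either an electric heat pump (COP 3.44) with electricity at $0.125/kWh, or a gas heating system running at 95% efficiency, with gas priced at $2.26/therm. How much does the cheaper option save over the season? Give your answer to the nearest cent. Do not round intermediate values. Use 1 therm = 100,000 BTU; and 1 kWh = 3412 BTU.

Heat load = 69.3 × 10⁶ BTU = 69,300,000 BTU
Gas: input = 69,300,000 / 0.95 = 72,947,368 BTU = 729.5 therm → 729.5 × $2.26 = $1,648.61
Heat pump: 69,300,000 BTU / 3412 = 20,310 kWh heat; / 3.44 = 5,904 kWh in → × $0.125 = $738.03
Difference = |$1,648.61 − $738.03| = $910.58

$910.58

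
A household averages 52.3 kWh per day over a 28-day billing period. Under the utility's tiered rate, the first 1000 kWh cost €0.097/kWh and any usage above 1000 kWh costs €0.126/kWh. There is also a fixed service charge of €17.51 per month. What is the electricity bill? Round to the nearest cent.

Usage = 52.3 kWh/day × 28 days = 1464.4 kWh
First 1000 kWh × €0.097 = €97.00
Remaining 464.4 kWh × €0.126 = €58.51
Energy charge = €155.51; + service €17.51 = €173.02

€173.02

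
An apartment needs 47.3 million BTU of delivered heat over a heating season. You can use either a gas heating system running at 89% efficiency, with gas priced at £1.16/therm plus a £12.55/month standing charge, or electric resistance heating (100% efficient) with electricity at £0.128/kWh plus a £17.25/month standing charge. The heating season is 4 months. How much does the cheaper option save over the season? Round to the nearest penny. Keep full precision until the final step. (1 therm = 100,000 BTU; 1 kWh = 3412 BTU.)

Heat load = 47.3 × 10⁶ BTU = 47,300,000 BTU
Gas: input = 47,300,000 / 0.89 = 53,146,067 BTU = 531.5 therm → 531.5 × £1.16 = £616.49; + 4 × £12.55 standing = £666.69
Electric: 47,300,000 BTU / 3412 = 13,860 kWh → × £0.128 = £1,774.44; + 4 × £17.25 standing = £1,843.44
Difference = |£666.69 − £1,843.44| = £1,176.75

£1176.75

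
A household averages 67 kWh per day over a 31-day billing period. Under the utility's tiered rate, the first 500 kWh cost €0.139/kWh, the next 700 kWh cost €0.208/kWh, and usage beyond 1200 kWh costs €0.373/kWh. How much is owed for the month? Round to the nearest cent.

€542.22

Usage = 67 kWh/day × 31 days = 2077 kWh
First 500 kWh × €0.139 = €69.50
Next 700 kWh × €0.208 = €145.60
Remaining 877 kWh × €0.373 = €327.12
Total = €542.22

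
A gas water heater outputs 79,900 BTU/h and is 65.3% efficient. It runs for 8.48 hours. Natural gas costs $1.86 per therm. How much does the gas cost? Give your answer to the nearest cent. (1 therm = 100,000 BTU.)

$19.30

Heat delivered = 79,900 BTU/h × 8.48 h = 677,552 BTU
Gas input = 677,552 / 0.653 = 1,037,599 BTU
= 1,037,599 / 100,000 = 10.38 therm
Cost = 10.38 × $1.86/therm = $19.30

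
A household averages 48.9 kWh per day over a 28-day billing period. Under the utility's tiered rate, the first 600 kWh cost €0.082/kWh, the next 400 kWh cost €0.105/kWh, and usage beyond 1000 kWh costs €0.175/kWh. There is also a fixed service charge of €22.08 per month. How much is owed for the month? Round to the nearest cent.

€177.89

Usage = 48.9 kWh/day × 28 days = 1369.2 kWh
First 600 kWh × €0.082 = €49.20
Next 400 kWh × €0.105 = €42.00
Remaining 369.2 kWh × €0.175 = €64.61
Energy charge = €155.81; + service €22.08 = €177.89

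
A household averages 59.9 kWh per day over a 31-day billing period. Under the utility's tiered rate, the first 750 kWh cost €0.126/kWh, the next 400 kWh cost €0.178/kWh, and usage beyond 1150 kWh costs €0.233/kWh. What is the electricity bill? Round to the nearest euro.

Usage = 59.9 kWh/day × 31 days = 1856.9 kWh
First 750 kWh × €0.126 = €94.50
Next 400 kWh × €0.178 = €71.20
Remaining 706.9 kWh × €0.233 = €164.71
Total = €330.41 ≈ €330

€330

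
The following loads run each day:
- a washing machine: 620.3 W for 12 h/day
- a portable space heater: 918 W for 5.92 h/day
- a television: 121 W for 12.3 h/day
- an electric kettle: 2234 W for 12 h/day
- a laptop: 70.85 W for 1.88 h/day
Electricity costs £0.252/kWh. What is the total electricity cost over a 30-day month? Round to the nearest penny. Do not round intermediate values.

£312.29

washing machine: 620.3 W × 12 h × 30 d = 223,308 Wh = 223.3 kWh
portable space heater: 918 W × 5.92 h × 30 d = 163,037 Wh = 163 kWh
television: 121 W × 12.3 h × 30 d = 44,649 Wh = 44.65 kWh
electric kettle: 2234 W × 12 h × 30 d = 804,240 Wh = 804.2 kWh
laptop: 70.85 W × 1.88 h × 30 d = 3,996 Wh = 3.996 kWh
Total energy = 223.3 + 163 + 44.65 + 804.2 + 3.996 = 1,239 kWh
Cost = 1,239 kWh × £0.252 = £312.29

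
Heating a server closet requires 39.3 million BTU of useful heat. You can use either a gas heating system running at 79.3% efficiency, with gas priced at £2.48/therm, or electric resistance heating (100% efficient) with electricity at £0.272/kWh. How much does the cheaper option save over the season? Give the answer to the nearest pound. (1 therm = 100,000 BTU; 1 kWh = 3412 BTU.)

Heat load = 39.3 × 10⁶ BTU = 39,300,000 BTU
Gas: input = 39,300,000 / 0.793 = 49,558,638 BTU = 495.6 therm → 495.6 × £2.48 = £1,229.05
Electric: 39,300,000 BTU / 3412 = 11,520 kWh → × £0.272 = £3,132.94
Difference = |£1,229.05 − £3,132.94| = £1,903.89 ≈ £1904

£1904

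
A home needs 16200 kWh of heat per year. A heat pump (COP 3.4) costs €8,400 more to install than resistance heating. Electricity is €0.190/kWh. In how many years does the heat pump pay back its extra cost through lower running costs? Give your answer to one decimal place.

Resistance: 16200 kWh × €0.190 = €3,078.00/yr
Heat pump: 16200 / 3.4 = 4765 kWh in → × €0.190 = €905.29/yr
Annual savings = €2,172.71
Payback = €8,400 / €2,172.71 = 3.87 years

3.9 years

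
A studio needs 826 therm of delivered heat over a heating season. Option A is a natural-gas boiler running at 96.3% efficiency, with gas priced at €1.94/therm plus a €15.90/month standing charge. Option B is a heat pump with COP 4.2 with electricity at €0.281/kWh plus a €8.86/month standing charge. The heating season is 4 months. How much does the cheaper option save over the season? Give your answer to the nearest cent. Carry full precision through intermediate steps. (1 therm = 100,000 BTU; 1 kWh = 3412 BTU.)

€72.49

Heat load = 826 therm × 100,000 = 82,600,000 BTU
Gas: input = 82,600,000 / 0.963 = 85,773,624 BTU = 857.7 therm → 857.7 × €1.94 = €1,664.01; + 4 × €15.90 standing = €1,727.61
Heat pump: 82,600,000 BTU / 3412 = 24,210 kWh heat; / 4.2 = 5,764 kWh in → × €0.281 = €1,619.68; + 4 × €8.86 standing = €1,655.12
Difference = |€1,727.61 − €1,655.12| = €72.49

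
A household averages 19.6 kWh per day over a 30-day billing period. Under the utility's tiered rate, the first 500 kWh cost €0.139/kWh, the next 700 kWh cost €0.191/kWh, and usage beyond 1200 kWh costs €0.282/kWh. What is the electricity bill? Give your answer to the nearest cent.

€86.31

Usage = 19.6 kWh/day × 30 days = 588 kWh
First 500 kWh × €0.139 = €69.50
Next 88 kWh × €0.191 = €16.81
Remaining tier: 0 kWh (not reached)
Total = €86.31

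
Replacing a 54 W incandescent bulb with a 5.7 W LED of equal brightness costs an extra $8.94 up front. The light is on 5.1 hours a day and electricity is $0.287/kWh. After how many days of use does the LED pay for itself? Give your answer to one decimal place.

126.5 days

Power saved = 54 − 5.7 = 48.3 W
Daily energy saved = 48.3 W × 5.1 h = 246.3 Wh = 0.24633 kWh
Daily savings = 0.24633 × $0.287 = $0.0707
Payback = $8.94 / $0.0707 per day = 126.5 days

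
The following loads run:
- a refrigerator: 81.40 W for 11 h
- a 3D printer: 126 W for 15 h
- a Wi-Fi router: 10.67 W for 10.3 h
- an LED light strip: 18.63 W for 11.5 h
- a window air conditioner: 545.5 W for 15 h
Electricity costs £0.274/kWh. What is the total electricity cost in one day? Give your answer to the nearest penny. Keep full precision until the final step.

refrigerator: 81.40 W × 11 h = 895 Wh = 0.8954 kWh
3D printer: 126 W × 15 h = 1,890 Wh = 1.89 kWh
Wi-Fi router: 10.67 W × 10.3 h = 110 Wh = 0.1099 kWh
LED light strip: 18.63 W × 11.5 h = 214 Wh = 0.2142 kWh
window air conditioner: 545.5 W × 15 h = 8,182 Wh = 8.182 kWh
Total energy = 0.8954 + 1.89 + 0.1099 + 0.2142 + 8.182 = 11.29 kWh
Cost = 11.29 kWh × £0.274 = £3.09

£3.09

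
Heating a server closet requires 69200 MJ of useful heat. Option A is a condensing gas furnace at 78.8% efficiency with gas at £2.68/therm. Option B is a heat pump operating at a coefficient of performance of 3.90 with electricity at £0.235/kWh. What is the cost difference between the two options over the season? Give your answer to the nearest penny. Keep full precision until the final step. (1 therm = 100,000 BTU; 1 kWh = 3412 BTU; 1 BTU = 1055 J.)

£1072.44

Heat load = 69200 MJ = 69,200,000,000 J / 1055 = 65,592,417 BTU
Gas: input = 65,592,417 / 0.788 = 83,239,108 BTU = 832.4 therm → 832.4 × £2.68 = £2,230.81
Heat pump: 65,592,417 BTU / 3412 = 19,220 kWh heat; / 3.90 = 4,929 kWh in → × £0.235 = £1,158.37
Difference = |£2,230.81 − £1,158.37| = £1,072.44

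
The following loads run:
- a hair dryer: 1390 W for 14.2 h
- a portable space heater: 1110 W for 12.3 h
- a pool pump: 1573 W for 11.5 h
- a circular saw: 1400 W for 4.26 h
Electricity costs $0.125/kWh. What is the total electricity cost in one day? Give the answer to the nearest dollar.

hair dryer: 1390 W × 14.2 h = 19,738 Wh = 19.74 kWh
portable space heater: 1110 W × 12.3 h = 13,653 Wh = 13.65 kWh
pool pump: 1573 W × 11.5 h = 18,090 Wh = 18.09 kWh
circular saw: 1400 W × 4.26 h = 5,964 Wh = 5.964 kWh
Total energy = 19.74 + 13.65 + 18.09 + 5.964 = 57.44 kWh
Cost = 57.44 kWh × $0.125 = $7.18 ≈ $7

$7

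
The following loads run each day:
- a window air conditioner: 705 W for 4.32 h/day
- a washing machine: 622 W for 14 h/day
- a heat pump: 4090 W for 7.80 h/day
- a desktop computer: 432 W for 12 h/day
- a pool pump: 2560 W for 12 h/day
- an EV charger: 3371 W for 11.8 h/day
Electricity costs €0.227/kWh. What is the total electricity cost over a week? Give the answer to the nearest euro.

window air conditioner: 705 W × 4.32 h × 7 d = 21,319 Wh = 21.32 kWh
washing machine: 622 W × 14 h × 7 d = 60,956 Wh = 60.96 kWh
heat pump: 4090 W × 7.80 h × 7 d = 223,314 Wh = 223.3 kWh
desktop computer: 432 W × 12 h × 7 d = 36,288 Wh = 36.29 kWh
pool pump: 2560 W × 12 h × 7 d = 215,040 Wh = 215 kWh
EV charger: 3371 W × 11.8 h × 7 d = 278,445 Wh = 278.4 kWh
Total energy = 21.32 + 60.96 + 223.3 + 36.29 + 215 + 278.4 = 835.4 kWh
Cost = 835.4 kWh × €0.227 = €189.63 ≈ €190

€190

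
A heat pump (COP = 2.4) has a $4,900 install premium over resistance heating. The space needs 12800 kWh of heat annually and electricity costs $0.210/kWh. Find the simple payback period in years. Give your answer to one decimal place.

3.1 years

Resistance: 12800 kWh × $0.210 = $2,688.00/yr
Heat pump: 12800 / 2.4 = 5333 kWh in → × $0.210 = $1,120.00/yr
Annual savings = $1,568.00
Payback = $4,900 / $1,568.00 = 3.12 years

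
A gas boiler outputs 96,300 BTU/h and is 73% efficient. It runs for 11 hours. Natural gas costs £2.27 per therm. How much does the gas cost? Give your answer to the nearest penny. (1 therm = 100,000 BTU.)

Heat delivered = 96,300 BTU/h × 11 h = 1,059,300 BTU
Gas input = 1,059,300 / 0.730 = 1,451,096 BTU
= 1,451,096 / 100,000 = 14.51 therm
Cost = 14.51 × £2.27/therm = £32.94

£32.94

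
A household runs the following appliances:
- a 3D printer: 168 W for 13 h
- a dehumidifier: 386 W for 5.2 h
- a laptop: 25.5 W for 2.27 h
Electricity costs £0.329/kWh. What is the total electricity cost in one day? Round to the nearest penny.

3D printer: 168 W × 13 h = 2,184 Wh = 2.184 kWh
dehumidifier: 386 W × 5.2 h = 2,007 Wh = 2.007 kWh
laptop: 25.5 W × 2.27 h = 58 Wh = 0.05788 kWh
Total energy = 2.184 + 2.007 + 0.05788 = 4.249 kWh
Cost = 4.249 kWh × £0.329 = £1.40

£1.40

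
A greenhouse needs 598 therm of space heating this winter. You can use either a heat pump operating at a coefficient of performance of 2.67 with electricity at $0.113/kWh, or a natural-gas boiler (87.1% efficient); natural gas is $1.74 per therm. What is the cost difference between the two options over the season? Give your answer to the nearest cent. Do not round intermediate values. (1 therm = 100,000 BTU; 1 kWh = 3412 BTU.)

$452.87

Heat load = 598 therm × 100,000 = 59,800,000 BTU
Gas: input = 59,800,000 / 0.871 = 68,656,716 BTU = 686.6 therm → 686.6 × $1.74 = $1,194.63
Heat pump: 59,800,000 BTU / 3412 = 17,530 kWh heat; / 2.67 = 6,564 kWh in → × $0.113 = $741.75
Difference = |$1,194.63 − $741.75| = $452.87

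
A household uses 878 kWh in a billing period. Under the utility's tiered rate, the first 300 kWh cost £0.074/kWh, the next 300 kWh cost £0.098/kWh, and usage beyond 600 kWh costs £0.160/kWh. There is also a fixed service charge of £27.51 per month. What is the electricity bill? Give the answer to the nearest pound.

£124

First 300 kWh × £0.074 = £22.20
Next 300 kWh × £0.098 = £29.40
Remaining 278 kWh × £0.160 = £44.48
Energy charge = £96.08; + service £27.51 = £123.59 ≈ £124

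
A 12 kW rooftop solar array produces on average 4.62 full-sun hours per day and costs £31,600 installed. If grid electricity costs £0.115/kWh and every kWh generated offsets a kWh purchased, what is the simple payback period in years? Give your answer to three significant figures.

Daily generation = 12 kW × 4.62 h = 55.44 kWh
Annual generation = 55.44 × 365 = 20236 kWh
Annual savings = 20236 × £0.115 = £2,327.09
Payback = £31,600 / £2,327.09 = 13.6 years

13.6 years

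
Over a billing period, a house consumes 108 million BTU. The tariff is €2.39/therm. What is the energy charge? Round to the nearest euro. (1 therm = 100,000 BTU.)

€2581

108 million BTU × (10 therm/million BTU) = 1,080 therm
Cost = 1,080 therm × €2.39/therm = €2,581.20 ≈ €2581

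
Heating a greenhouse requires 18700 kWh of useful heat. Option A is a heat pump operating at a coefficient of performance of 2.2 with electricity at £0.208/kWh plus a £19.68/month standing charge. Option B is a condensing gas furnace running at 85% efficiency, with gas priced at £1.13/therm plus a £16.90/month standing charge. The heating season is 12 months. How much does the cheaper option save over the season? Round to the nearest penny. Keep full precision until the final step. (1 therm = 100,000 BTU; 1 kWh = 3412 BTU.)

£953.14

Heat load = 18700 kWh × 3412 = 63,804,400 BTU
Gas: input = 63,804,400 / 0.85 = 75,064,000 BTU = 750.6 therm → 750.6 × £1.13 = £848.22; + 12 × £16.90 standing = £1,051.02
Heat pump: 63,804,400 BTU / 3412 = 18,700 kWh heat; / 2.2 = 8,500 kWh in → × £0.208 = £1,768.00; + 12 × £19.68 standing = £2,004.16
Difference = |£1,051.02 − £2,004.16| = £953.14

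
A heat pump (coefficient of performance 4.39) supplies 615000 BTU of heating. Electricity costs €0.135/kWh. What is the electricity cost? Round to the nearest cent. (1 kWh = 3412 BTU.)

€5.54

Heat delivered = 615,000 BTU / 3412 = 180.2 kWh
Electrical input = 180.2 kWh / 4.39 = 41.06 kWh
Cost = 41.06 × €0.135/kWh = €5.54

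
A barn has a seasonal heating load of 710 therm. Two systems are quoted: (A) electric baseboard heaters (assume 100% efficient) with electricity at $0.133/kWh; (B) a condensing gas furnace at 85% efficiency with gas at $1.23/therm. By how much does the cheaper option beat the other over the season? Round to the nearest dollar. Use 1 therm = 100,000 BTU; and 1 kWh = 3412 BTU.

$1740

Heat load = 710 therm × 100,000 = 71,000,000 BTU
Gas: input = 71,000,000 / 0.85 = 83,529,412 BTU = 835.3 therm → 835.3 × $1.23 = $1,027.41
Electric: 71,000,000 BTU / 3412 = 20,810 kWh → × $0.133 = $2,767.58
Difference = |$1,027.41 − $2,767.58| = $1,740.17 ≈ $1740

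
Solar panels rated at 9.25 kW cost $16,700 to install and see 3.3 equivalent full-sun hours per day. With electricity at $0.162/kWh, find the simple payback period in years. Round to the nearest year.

9 years

Daily generation = 9.25 kW × 3.3 h = 30.52 kWh
Annual generation = 30.52 × 365 = 11142 kWh
Annual savings = 11142 × $0.162 = $1,804.94
Payback = $16,700 / $1,804.94 = 9.25 years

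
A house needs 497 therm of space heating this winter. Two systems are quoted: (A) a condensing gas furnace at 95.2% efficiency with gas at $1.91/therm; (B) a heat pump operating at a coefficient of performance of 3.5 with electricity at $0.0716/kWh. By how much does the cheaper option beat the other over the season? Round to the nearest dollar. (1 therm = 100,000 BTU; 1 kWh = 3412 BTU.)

$699

Heat load = 497 therm × 100,000 = 49,700,000 BTU
Gas: input = 49,700,000 / 0.952 = 52,205,882 BTU = 522.1 therm → 522.1 × $1.91 = $997.13
Heat pump: 49,700,000 BTU / 3412 = 14,570 kWh heat; / 3.5 = 4,162 kWh in → × $0.0716 = $297.98
Difference = |$997.13 − $297.98| = $699.15 ≈ $699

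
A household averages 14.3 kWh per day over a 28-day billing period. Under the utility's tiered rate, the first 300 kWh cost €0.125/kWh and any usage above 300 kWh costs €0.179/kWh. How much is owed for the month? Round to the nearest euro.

Usage = 14.3 kWh/day × 28 days = 400.4 kWh
First 300 kWh × €0.125 = €37.50
Remaining 100.4 kWh × €0.179 = €17.97
Total = €55.47 ≈ €55

€55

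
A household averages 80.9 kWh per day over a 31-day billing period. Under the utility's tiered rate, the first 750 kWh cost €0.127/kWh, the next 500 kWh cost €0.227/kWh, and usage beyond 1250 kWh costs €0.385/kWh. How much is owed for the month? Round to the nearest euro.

€693

Usage = 80.9 kWh/day × 31 days = 2507.9 kWh
First 750 kWh × €0.127 = €95.25
Next 500 kWh × €0.227 = €113.50
Remaining 1257.9 kWh × €0.385 = €484.29
Total = €693.04 ≈ €693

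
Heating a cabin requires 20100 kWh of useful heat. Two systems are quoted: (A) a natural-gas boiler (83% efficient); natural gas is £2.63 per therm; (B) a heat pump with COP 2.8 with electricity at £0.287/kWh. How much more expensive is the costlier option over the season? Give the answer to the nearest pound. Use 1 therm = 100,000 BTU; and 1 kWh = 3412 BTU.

Heat load = 20100 kWh × 3412 = 68,581,200 BTU
Gas: input = 68,581,200 / 0.83 = 82,627,952 BTU = 826.3 therm → 826.3 × £2.63 = £2,173.12
Heat pump: 68,581,200 BTU / 3412 = 20,100 kWh heat; / 2.8 = 7,179 kWh in → × £0.287 = £2,060.25
Difference = |£2,173.12 − £2,060.25| = £112.87 ≈ £113

£113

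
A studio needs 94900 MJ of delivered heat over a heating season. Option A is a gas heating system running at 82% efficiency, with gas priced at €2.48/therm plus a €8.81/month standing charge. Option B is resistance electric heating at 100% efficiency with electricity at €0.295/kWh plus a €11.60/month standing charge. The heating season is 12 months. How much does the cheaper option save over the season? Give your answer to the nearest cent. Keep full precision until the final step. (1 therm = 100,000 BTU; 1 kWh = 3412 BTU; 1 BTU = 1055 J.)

Heat load = 94900 MJ = 94,900,000,000 J / 1055 = 89,952,607 BTU
Gas: input = 89,952,607 / 0.82 = 109,698,301 BTU = 1,097 therm → 1,097 × €2.48 = €2,720.52; + 12 × €8.81 standing = €2,826.24
Electric: 89,952,607 BTU / 3412 = 26,360 kWh → × €0.295 = €7,777.26; + 12 × €11.60 standing = €7,916.46
Difference = |€2,826.24 − €7,916.46| = €5,090.22

€5090.22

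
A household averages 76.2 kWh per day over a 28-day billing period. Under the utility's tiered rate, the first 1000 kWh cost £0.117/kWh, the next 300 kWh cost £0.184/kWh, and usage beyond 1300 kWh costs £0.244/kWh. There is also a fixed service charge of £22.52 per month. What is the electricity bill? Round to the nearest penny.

£398.12

Usage = 76.2 kWh/day × 28 days = 2133.6 kWh
First 1000 kWh × £0.117 = £117.00
Next 300 kWh × £0.184 = £55.20
Remaining 833.6 kWh × £0.244 = £203.40
Energy charge = £375.60; + service £22.52 = £398.12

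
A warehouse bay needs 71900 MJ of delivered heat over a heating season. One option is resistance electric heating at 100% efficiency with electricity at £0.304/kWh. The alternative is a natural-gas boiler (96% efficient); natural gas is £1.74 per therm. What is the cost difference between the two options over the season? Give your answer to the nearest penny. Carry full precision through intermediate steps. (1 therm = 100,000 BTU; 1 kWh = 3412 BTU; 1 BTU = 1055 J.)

£4836.88

Heat load = 71900 MJ = 71,900,000,000 J / 1055 = 68,151,659 BTU
Gas: input = 68,151,659 / 0.96 = 70,991,311 BTU = 709.9 therm → 709.9 × £1.74 = £1,235.25
Electric: 68,151,659 BTU / 3412 = 19,970 kWh → × £0.304 = £6,072.13
Difference = |£1,235.25 − £6,072.13| = £4,836.88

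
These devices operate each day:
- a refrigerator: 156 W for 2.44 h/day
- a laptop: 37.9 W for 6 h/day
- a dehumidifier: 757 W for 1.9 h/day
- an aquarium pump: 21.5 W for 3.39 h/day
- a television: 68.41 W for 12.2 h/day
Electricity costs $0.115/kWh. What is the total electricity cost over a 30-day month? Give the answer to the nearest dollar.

refrigerator: 156 W × 2.44 h × 30 d = 11,419 Wh = 11.42 kWh
laptop: 37.9 W × 6 h × 30 d = 6,822 Wh = 6.822 kWh
dehumidifier: 757 W × 1.9 h × 30 d = 43,149 Wh = 43.15 kWh
aquarium pump: 21.5 W × 3.39 h × 30 d = 2,187 Wh = 2.187 kWh
television: 68.41 W × 12.2 h × 30 d = 25,038 Wh = 25.04 kWh
Total energy = 11.42 + 6.822 + 43.15 + 2.187 + 25.04 = 88.61 kWh
Cost = 88.61 kWh × $0.115 = $10.19 ≈ $10

$10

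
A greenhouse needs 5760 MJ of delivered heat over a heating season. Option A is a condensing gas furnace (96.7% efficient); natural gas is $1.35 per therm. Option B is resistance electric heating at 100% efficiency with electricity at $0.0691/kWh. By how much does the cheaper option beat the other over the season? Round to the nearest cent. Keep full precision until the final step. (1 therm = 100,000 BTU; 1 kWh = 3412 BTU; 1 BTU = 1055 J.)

$34.35

Heat load = 5760 MJ = 5,760,000,000 J / 1055 = 5,459,716 BTU
Gas: input = 5,459,716 / 0.967 = 5,646,035 BTU = 56.46 therm → 56.46 × $1.35 = $76.22
Electric: 5,459,716 BTU / 3412 = 1,600 kWh → × $0.0691 = $110.57
Difference = |$76.22 − $110.57| = $34.35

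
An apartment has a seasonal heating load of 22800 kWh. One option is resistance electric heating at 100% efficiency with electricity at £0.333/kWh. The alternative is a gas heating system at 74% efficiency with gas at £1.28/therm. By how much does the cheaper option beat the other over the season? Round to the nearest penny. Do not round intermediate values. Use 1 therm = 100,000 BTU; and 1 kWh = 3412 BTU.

£6246.78

Heat load = 22800 kWh × 3412 = 77,793,600 BTU
Gas: input = 77,793,600 / 0.74 = 105,126,486 BTU = 1,051 therm → 1,051 × £1.28 = £1,345.62
Electric: 77,793,600 BTU / 3412 = 22,800 kWh → × £0.333 = £7,592.40
Difference = |£1,345.62 − £7,592.40| = £6,246.78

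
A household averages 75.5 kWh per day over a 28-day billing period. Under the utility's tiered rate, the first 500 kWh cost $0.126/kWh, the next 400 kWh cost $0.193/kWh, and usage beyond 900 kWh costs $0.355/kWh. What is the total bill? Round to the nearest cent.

Usage = 75.5 kWh/day × 28 days = 2114 kWh
First 500 kWh × $0.126 = $63.00
Next 400 kWh × $0.193 = $77.20
Remaining 1214 kWh × $0.355 = $430.97
Total = $571.17

$571.17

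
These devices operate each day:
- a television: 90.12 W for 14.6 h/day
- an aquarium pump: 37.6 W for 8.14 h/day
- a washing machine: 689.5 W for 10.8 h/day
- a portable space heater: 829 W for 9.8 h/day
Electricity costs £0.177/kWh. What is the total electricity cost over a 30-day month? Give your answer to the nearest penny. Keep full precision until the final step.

television: 90.12 W × 14.6 h × 30 d = 39,473 Wh = 39.47 kWh
aquarium pump: 37.6 W × 8.14 h × 30 d = 9,182 Wh = 9.182 kWh
washing machine: 689.5 W × 10.8 h × 30 d = 223,398 Wh = 223.4 kWh
portable space heater: 829 W × 9.8 h × 30 d = 243,726 Wh = 243.7 kWh
Total energy = 39.47 + 9.182 + 223.4 + 243.7 = 515.8 kWh
Cost = 515.8 kWh × £0.177 = £91.29

£91.29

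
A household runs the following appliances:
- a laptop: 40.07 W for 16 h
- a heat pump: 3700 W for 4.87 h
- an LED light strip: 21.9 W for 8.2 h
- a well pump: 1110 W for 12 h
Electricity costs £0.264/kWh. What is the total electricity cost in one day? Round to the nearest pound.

£8

laptop: 40.07 W × 16 h = 641 Wh = 0.6411 kWh
heat pump: 3700 W × 4.87 h = 18,019 Wh = 18.02 kWh
LED light strip: 21.9 W × 8.2 h = 180 Wh = 0.1796 kWh
well pump: 1110 W × 12 h = 13,320 Wh = 13.32 kWh
Total energy = 0.6411 + 18.02 + 0.1796 + 13.32 = 32.16 kWh
Cost = 32.16 kWh × £0.264 = £8.49 ≈ £8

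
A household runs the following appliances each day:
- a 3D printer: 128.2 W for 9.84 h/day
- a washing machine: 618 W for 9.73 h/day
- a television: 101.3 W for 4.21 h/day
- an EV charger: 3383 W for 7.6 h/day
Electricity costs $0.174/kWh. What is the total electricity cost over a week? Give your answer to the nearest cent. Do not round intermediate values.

$40.70

3D printer: 128.2 W × 9.84 h × 7 d = 8,830 Wh = 8.83 kWh
washing machine: 618 W × 9.73 h × 7 d = 42,092 Wh = 42.09 kWh
television: 101.3 W × 4.21 h × 7 d = 2,985 Wh = 2.985 kWh
EV charger: 3383 W × 7.6 h × 7 d = 179,976 Wh = 180 kWh
Total energy = 8.83 + 42.09 + 2.985 + 180 = 233.9 kWh
Cost = 233.9 kWh × $0.174 = $40.70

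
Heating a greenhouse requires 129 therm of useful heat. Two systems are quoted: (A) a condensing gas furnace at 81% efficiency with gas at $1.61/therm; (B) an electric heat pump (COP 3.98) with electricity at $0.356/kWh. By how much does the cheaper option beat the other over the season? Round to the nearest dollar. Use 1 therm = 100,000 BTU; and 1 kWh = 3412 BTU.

$82

Heat load = 129 therm × 100,000 = 12,900,000 BTU
Gas: input = 12,900,000 / 0.81 = 15,925,926 BTU = 159.3 therm → 159.3 × $1.61 = $256.41
Heat pump: 12,900,000 BTU / 3412 = 3,781 kWh heat; / 3.98 = 949.9 kWh in → × $0.356 = $338.18
Difference = |$256.41 − $338.18| = $81.77 ≈ $82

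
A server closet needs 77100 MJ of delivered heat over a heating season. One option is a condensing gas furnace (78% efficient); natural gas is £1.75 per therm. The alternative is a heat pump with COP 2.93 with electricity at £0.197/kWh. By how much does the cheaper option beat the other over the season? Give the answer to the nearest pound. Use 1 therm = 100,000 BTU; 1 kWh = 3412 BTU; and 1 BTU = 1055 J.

Heat load = 77100 MJ = 77,100,000,000 J / 1055 = 73,080,569 BTU
Gas: input = 73,080,569 / 0.78 = 93,693,037 BTU = 936.9 therm → 936.9 × £1.75 = £1,639.63
Heat pump: 73,080,569 BTU / 3412 = 21,420 kWh heat; / 2.93 = 7,310 kWh in → × £0.197 = £1,440.10
Difference = |£1,639.63 − £1,440.10| = £199.53 ≈ £200

£200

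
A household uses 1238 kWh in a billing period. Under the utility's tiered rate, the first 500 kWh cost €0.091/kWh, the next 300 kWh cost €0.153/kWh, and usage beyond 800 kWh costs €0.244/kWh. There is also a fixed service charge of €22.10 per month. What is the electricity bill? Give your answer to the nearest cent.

€220.37

First 500 kWh × €0.091 = €45.50
Next 300 kWh × €0.153 = €45.90
Remaining 438 kWh × €0.244 = €106.87
Energy charge = €198.27; + service €22.10 = €220.37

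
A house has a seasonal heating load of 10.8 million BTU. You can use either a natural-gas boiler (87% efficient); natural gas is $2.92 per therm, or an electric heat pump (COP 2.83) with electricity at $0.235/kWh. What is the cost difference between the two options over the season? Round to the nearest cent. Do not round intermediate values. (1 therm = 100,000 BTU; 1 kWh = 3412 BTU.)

$99.64

Heat load = 10.8 × 10⁶ BTU = 10,800,000 BTU
Gas: input = 10,800,000 / 0.87 = 12,413,793 BTU = 124.1 therm → 124.1 × $2.92 = $362.48
Heat pump: 10,800,000 BTU / 3412 = 3,165 kWh heat; / 2.83 = 1,118 kWh in → × $0.235 = $262.84
Difference = |$362.48 − $262.84| = $99.64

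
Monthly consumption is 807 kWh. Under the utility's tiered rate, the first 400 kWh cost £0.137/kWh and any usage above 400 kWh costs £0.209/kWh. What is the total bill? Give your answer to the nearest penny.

£139.86

First 400 kWh × £0.137 = £54.80
Remaining 407 kWh × £0.209 = £85.06
Total = £139.86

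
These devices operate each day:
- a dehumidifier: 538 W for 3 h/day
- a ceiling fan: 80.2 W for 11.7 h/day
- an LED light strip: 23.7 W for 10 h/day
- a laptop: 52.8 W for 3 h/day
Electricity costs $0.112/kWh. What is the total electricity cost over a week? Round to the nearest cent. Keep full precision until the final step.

dehumidifier: 538 W × 3 h × 7 d = 11,298 Wh = 11.3 kWh
ceiling fan: 80.2 W × 11.7 h × 7 d = 6,568 Wh = 6.568 kWh
LED light strip: 23.7 W × 10 h × 7 d = 1,659 Wh = 1.659 kWh
laptop: 52.8 W × 3 h × 7 d = 1,109 Wh = 1.109 kWh
Total energy = 11.3 + 6.568 + 1.659 + 1.109 = 20.63 kWh
Cost = 20.63 kWh × $0.112 = $2.31

$2.31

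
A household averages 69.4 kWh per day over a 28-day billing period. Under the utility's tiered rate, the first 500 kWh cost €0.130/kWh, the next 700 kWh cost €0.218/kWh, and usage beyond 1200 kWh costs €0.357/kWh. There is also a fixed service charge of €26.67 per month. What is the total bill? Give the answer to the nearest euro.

Usage = 69.4 kWh/day × 28 days = 1943.2 kWh
First 500 kWh × €0.130 = €65.00
Next 700 kWh × €0.218 = €152.60
Remaining 743.2 kWh × €0.357 = €265.32
Energy charge = €482.92; + service €26.67 = €509.59 ≈ €510

€510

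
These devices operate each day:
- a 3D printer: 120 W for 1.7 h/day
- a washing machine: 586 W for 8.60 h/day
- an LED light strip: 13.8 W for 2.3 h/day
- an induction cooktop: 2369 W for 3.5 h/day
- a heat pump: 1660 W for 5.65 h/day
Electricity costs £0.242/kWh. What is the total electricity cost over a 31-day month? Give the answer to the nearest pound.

3D printer: 120 W × 1.7 h × 31 d = 6,324 Wh = 6.324 kWh
washing machine: 586 W × 8.60 h × 31 d = 156,228 Wh = 156.2 kWh
LED light strip: 13.8 W × 2.3 h × 31 d = 984 Wh = 0.9839 kWh
induction cooktop: 2369 W × 3.5 h × 31 d = 257,036 Wh = 257 kWh
heat pump: 1660 W × 5.65 h × 31 d = 290,749 Wh = 290.7 kWh
Total energy = 6.324 + 156.2 + 0.9839 + 257 + 290.7 = 711.3 kWh
Cost = 711.3 kWh × £0.242 = £172.14 ≈ £172

£172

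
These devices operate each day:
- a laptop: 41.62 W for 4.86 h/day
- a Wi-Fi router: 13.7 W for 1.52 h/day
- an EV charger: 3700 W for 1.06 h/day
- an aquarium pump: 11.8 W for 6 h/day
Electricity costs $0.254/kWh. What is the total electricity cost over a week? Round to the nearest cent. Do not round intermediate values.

$7.50

laptop: 41.62 W × 4.86 h × 7 d = 1,416 Wh = 1.416 kWh
Wi-Fi router: 13.7 W × 1.52 h × 7 d = 146 Wh = 0.1458 kWh
EV charger: 3700 W × 1.06 h × 7 d = 27,454 Wh = 27.45 kWh
aquarium pump: 11.8 W × 6 h × 7 d = 496 Wh = 0.4956 kWh
Total energy = 1.416 + 0.1458 + 27.45 + 0.4956 = 29.51 kWh
Cost = 29.51 kWh × $0.254 = $7.50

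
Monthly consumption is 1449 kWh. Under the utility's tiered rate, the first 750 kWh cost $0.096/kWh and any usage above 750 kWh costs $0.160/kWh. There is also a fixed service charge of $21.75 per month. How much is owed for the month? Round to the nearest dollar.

First 750 kWh × $0.096 = $72.00
Remaining 699 kWh × $0.160 = $111.84
Energy charge = $183.84; + service $21.75 = $205.59 ≈ $206

$206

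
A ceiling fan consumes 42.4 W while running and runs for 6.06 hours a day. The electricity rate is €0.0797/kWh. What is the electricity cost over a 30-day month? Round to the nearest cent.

€0.61

Energy = 42.4 W × 6.06 h/day × 30 days = 7,708 Wh = 7.708 kWh
Cost = 7.708 kWh × €0.0797/kWh = €0.61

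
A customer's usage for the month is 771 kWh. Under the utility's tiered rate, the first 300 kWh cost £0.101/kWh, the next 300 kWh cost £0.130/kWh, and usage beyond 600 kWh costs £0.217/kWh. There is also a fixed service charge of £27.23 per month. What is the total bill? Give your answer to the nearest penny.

£133.64

First 300 kWh × £0.101 = £30.30
Next 300 kWh × £0.130 = £39.00
Remaining 171 kWh × £0.217 = £37.11
Energy charge = £106.41; + service £27.23 = £133.64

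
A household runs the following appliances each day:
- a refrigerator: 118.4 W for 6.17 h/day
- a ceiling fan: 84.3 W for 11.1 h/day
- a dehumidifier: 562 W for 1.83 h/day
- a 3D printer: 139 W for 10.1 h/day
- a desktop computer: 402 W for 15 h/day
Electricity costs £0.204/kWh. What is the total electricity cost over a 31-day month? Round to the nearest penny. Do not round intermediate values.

refrigerator: 118.4 W × 6.17 h × 31 d = 22,646 Wh = 22.65 kWh
ceiling fan: 84.3 W × 11.1 h × 31 d = 29,008 Wh = 29.01 kWh
dehumidifier: 562 W × 1.83 h × 31 d = 31,882 Wh = 31.88 kWh
3D printer: 139 W × 10.1 h × 31 d = 43,521 Wh = 43.52 kWh
desktop computer: 402 W × 15 h × 31 d = 186,930 Wh = 186.9 kWh
Total energy = 22.65 + 29.01 + 31.88 + 43.52 + 186.9 = 314 kWh
Cost = 314 kWh × £0.204 = £64.05

£64.05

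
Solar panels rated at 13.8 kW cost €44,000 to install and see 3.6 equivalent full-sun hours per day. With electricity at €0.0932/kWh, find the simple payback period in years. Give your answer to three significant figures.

Daily generation = 13.8 kW × 3.6 h = 49.68 kWh
Annual generation = 49.68 × 365 = 18133 kWh
Annual savings = 18133 × €0.0932 = €1,690.01
Payback = €44,000 / €1,690.01 = 26 years

26 years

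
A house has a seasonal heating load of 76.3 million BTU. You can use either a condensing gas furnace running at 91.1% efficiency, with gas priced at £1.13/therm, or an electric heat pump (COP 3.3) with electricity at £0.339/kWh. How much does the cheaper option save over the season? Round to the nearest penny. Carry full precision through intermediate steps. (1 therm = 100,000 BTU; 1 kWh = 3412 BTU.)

Heat load = 76.3 × 10⁶ BTU = 76,300,000 BTU
Gas: input = 76,300,000 / 0.911 = 83,754,116 BTU = 837.5 therm → 837.5 × £1.13 = £946.42
Heat pump: 76,300,000 BTU / 3412 = 22,360 kWh heat; / 3.3 = 6,776 kWh in → × £0.339 = £2,297.21
Difference = |£946.42 − £2,297.21| = £1,350.79

£1350.79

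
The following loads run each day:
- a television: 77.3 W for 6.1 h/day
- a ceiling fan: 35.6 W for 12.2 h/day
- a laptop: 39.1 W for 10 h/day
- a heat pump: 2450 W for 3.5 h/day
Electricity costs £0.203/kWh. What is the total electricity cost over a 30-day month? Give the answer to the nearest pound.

£60

television: 77.3 W × 6.1 h × 30 d = 14,146 Wh = 14.15 kWh
ceiling fan: 35.6 W × 12.2 h × 30 d = 13,030 Wh = 13.03 kWh
laptop: 39.1 W × 10 h × 30 d = 11,730 Wh = 11.73 kWh
heat pump: 2450 W × 3.5 h × 30 d = 257,250 Wh = 257.2 kWh
Total energy = 14.15 + 13.03 + 11.73 + 257.2 = 296.2 kWh
Cost = 296.2 kWh × £0.203 = £60.12 ≈ £60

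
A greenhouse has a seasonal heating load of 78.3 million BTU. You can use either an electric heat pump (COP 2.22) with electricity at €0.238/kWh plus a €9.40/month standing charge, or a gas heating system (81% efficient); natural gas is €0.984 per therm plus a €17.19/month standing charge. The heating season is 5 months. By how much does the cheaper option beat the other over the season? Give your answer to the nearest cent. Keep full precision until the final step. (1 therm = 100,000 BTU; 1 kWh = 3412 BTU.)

Heat load = 78.3 × 10⁶ BTU = 78,300,000 BTU
Gas: input = 78,300,000 / 0.81 = 96,666,667 BTU = 966.7 therm → 966.7 × €0.984 = €951.20; + 5 × €17.19 standing = €1,037.15
Heat pump: 78,300,000 BTU / 3412 = 22,950 kWh heat; / 2.22 = 10,340 kWh in → × €0.238 = €2,460.24; + 5 × €9.40 standing = €2,507.24
Difference = |€1,037.15 − €2,507.24| = €1,470.09

€1470.09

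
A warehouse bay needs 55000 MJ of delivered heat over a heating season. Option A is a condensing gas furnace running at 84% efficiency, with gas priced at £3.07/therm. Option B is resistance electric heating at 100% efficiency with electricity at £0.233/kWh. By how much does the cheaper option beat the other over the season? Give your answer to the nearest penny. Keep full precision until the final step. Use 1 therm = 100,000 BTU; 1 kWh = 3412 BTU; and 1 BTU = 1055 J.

£1654.73

Heat load = 55000 MJ = 55,000,000,000 J / 1055 = 52,132,701 BTU
Gas: input = 52,132,701 / 0.84 = 62,062,740 BTU = 620.6 therm → 620.6 × £3.07 = £1,905.33
Electric: 52,132,701 BTU / 3412 = 15,280 kWh → × £0.233 = £3,560.06
Difference = |£1,905.33 − £3,560.06| = £1,654.73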